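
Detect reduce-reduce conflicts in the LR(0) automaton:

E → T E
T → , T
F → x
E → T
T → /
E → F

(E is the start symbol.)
No reduce-reduce conflicts

A reduce-reduce conflict occurs when an LR(0) state has two complete items [A → α .] and [B → β .] — both call for a reduction, and with no lookahead the parser cannot choose between them.

Augment with E' → E and build the canonical LR(0) collection (I0 = CLOSURE({[E' → . E]}), then GOTO on every symbol after a dot until no new states appear). It has 9 states:
  I0: { [E → . F], [E → . T E], [E → . T], [E' → . E], [F → . x], [T → . , T], [T → . /] }  — shift
  I1: { [T → , . T], [T → . , T], [T → . /] }  — shift
  I2: { [T → / .] }  — reduce
  I3: { [E' → E .] }  — accept
  I4: { [E → F .] }  — reduce
  I5: { [E → . F], [E → . T E], [E → . T], [E → T . E], [E → T .], [F → . x], [T → . , T], [T → . /] }  — shift, reduce
  I6: { [F → x .] }  — reduce
  I7: { [E → T E .] }  — reduce
  I8: { [T → , T .] }  — reduce

No state contains more than one complete item.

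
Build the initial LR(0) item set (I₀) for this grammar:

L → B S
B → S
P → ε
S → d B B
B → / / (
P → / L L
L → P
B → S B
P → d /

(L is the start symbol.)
{ [B → . / / (], [B → . S B], [B → . S], [L → . B S], [L → . P], [L' → . L], [P → . / L L], [P → . d /], [P → .], [S → . d B B] }

First, augment the grammar with L' → L
I₀ = CLOSURE({ [L' → . L] }):
  [L' → . L] has the dot before L: add [L → . B S], [L → . P]
  [L → . B S] has the dot before B: add [B → . S], [B → . / / (], [B → . S B]
  [L → . P] has the dot before P: add [P → .], [P → . / L L], [P → . d /]
  [B → . S] has the dot before S: add [S → . d B B]
No further items can be added.

I₀ = { [B → . / / (], [B → . S B], [B → . S], [L → . B S], [L → . P], [L' → . L], [P → . / L L], [P → . d /], [P → .], [S → . d B B] }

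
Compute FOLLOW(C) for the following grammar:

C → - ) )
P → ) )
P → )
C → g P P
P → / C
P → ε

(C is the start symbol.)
{ $, ')', '/' }

To compute FOLLOW(C), find every occurrence of C on a right-hand side N → α C β: add FIRST(β) \ {ε}, and if β is empty or nullable also add FOLLOW(N). Iterate to a fixed point.

C is the start symbol, so $ ∈ FOLLOW(C).
In P → / C: C is at the end, add FOLLOW(P)

The FOLLOW sets referred to above (computed the same way, to a fixed point):
  FOLLOW(P) = { $, ')', '/' }

Taking the union: FOLLOW(C) = { $, ')', '/' }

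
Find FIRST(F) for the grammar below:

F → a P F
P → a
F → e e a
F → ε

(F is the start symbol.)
To compute FIRST(F), examine every production with F on the left-hand side, reading each right-hand side left to right until a non-nullable symbol is reached.

From F → a P F:
  - a is a terminal: add 'a' and stop
From F → e e a:
  - e is a terminal: add 'e' and stop
From F → ε:
  - ε-production, so ε ∈ FIRST(F)

Collecting: FIRST(F) = { 'a', 'e', ε }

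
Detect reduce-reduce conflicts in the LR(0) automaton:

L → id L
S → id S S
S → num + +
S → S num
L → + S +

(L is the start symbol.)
No reduce-reduce conflicts

Augment with L' → L and build the canonical LR(0) collection (I0 = CLOSURE({[L' → . L]}), then GOTO on every symbol after a dot until no new states appear). It has 15 states:
  I0: { [L → . + S +], [L → . id L], [L' → . L] }  — shift
  I1: { [L → + . S +], [S → . S num], [S → . id S S], [S → . num + +] }  — shift
  I2: { [L' → L .] }  — accept
  I3: { [L → . + S +], [L → . id L], [L → id . L] }  — shift
  I4: { [L → id L .] }  — reduce
  I5: { [L → + S . +], [S → S . num] }  — shift
  I6: { [S → . S num], [S → . id S S], [S → . num + +], [S → id . S S] }  — shift
  I7: { [S → num . + +] }  — shift
  I8: { [S → num + . +] }  — shift
  I9: { [S → num + + .] }  — reduce
  I10: { [S → . S num], [S → . id S S], [S → . num + +], [S → S . num], [S → id S . S] }  — shift
  I11: { [S → S . num], [S → id S S .] }  — shift, reduce
  I12: { [S → S num .], [S → num . + +] }  — shift, reduce
  I13: { [S → S num .] }  — reduce
  I14: { [L → + S + .] }  — reduce

No state contains more than one complete item.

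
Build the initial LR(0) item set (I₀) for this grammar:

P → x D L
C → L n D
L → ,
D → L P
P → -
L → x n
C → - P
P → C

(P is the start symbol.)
{ [C → . - P], [C → . L n D], [L → . ,], [L → . x n], [P → . -], [P → . C], [P → . x D L], [P' → . P] }

First, augment the grammar with P' → P
I₀ = CLOSURE({ [P' → . P] }):
  [P' → . P] has the dot before P: add [P → . x D L], [P → . -], [P → . C]
  [P → . C] has the dot before C: add [C → . L n D], [C → . - P]
  [C → . L n D] has the dot before L: add [L → . ,], [L → . x n]
No further items can be added.

I₀ = { [C → . - P], [C → . L n D], [L → . ,], [L → . x n], [P → . -], [P → . C], [P → . x D L], [P' → . P] }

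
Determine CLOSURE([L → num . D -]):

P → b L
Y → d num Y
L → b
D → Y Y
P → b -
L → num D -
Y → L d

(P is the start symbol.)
{ [D → . Y Y], [L → . b], [L → . num D -], [L → num . D -], [Y → . L d], [Y → . d num Y] }

Start with: [L → num . D -]
  [L → num . D -] has the dot before D: add [D → . Y Y]
  [D → . Y Y] has the dot before Y: add [Y → . d num Y], [Y → . L d]
  [Y → . L d] has the dot before L: add [L → . b], [L → . num D -]
No further items can be added.

CLOSURE = { [D → . Y Y], [L → . b], [L → . num D -], [L → num . D -], [Y → . L d], [Y → . d num Y] }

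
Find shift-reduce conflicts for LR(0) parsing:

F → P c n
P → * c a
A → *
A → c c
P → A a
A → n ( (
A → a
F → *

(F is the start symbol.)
A shift-reduce conflict occurs when an LR(0) state has both:
  - a complete (reduce) item [A → α .] (dot at the end), and
  - a shift item [B → β . c γ] (dot before a terminal).

Augment with F' → F and build the canonical LR(0) collection (I0 = CLOSURE({[F' → . F]}), then GOTO on every symbol after a dot until no new states appear). It has 16 states:
  I0: { [A → . *], [A → . a], [A → . c c], [A → . n ( (], [F → . *], [F → . P c n], [F' → . F], [P → . * c a], [P → . A a] }  — shift
  I1: { [A → * .], [F → * .], [P → * . c a] }  — shift, 2 reduces
  I2: { [P → A . a] }  — shift
  I3: { [F' → F .] }  — accept
  I4: { [F → P . c n] }  — shift
  I5: { [A → a .] }  — reduce
  I6: { [A → c . c] }  — shift
  I7: { [A → n . ( (] }  — shift
  I8: { [A → n ( . (] }  — shift
  I9: { [A → n ( ( .] }  — reduce
  I10: { [A → c c .] }  — reduce
  I11: { [F → P c . n] }  — shift
  I12: { [F → P c n .] }  — reduce
  I13: { [P → A a .] }  — reduce
  I14: { [P → * c . a] }  — shift
  I15: { [P → * c a .] }  — reduce

I1 contains reduce items [A → * .], [F → * .] and shift item [P → * . c a] — shift-reduce conflict.

Answer: Yes — I1: [A → * .] vs [P → * . c a]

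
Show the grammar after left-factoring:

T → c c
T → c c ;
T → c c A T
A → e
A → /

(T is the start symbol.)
T → c c T'
T' → ε
T' → ;
T' → A T
A → e
A → /

Left-factoring transforms A → αβ₁ | αβ₂ into A → αA' and A' → β₁ | β₂
(α is the longest common prefix among the alternatives). Repeat until
no nonterminal has two alternatives with a common prefix.

Round 1: T has alternatives sharing prefix 'c c'. Introduce T': T → c c T'
  Add: T' → ε
  Add: T' → ;
  Add: T' → A T

No remaining common prefixes — done.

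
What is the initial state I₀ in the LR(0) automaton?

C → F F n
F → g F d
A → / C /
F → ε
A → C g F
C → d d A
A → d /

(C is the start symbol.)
{ [C → . F F n], [C → . d d A], [C' → . C], [F → . g F d], [F → .] }

First, augment the grammar with C' → C
I₀ = CLOSURE({ [C' → . C] }):
  [C' → . C] has the dot before C: add [C → . F F n], [C → . d d A]
  [C → . F F n] has the dot before F: add [F → . g F d], [F → .]
No further items can be added.

I₀ = { [C → . F F n], [C → . d d A], [C' → . C], [F → . g F d], [F → .] }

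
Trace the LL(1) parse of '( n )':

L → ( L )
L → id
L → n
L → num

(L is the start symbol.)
Stack is shown with the top on the left.

Stack    Input    Action
------------------------
L $      ( n ) $  output L → ( L )
( L ) $  ( n ) $  match '('
L ) $    n ) $    output L → n
n ) $    n ) $    match 'n'
) $      ) $      match ')'
$        $        accept

The string is accepted.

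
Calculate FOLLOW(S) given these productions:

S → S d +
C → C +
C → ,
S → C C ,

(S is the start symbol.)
{ $, 'd' }

To compute FOLLOW(S), find every occurrence of S on a right-hand side N → α S β: add FIRST(β) \ {ε}, and if β is empty or nullable also add FOLLOW(N). Iterate to a fixed point.

S is the start symbol, so $ ∈ FOLLOW(S).
In S → S d +: S is followed by d '+', add FIRST(d '+') \ {ε} = { 'd' }

Taking the union: FOLLOW(S) = { $, 'd' }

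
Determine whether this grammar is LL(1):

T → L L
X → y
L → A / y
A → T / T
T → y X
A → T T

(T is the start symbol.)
No. Predict set conflict for T: { 'y' }

A grammar is LL(1) if for each non-terminal N with multiple productions, the predict sets of those productions are pairwise disjoint, where PREDICT(N → α) = (FIRST(α) \ {ε}) ∪ (FOLLOW(N) if α ⇒* ε).

Relevant sets:
  FIRST(L) = { 'y' }
  FIRST(T) = { 'y' }

For T:
  PREDICT(T → L L) = { 'y' }
  PREDICT(T → y X) = { 'y' }
For A:
  PREDICT(A → T '/' T) = { 'y' }
  PREDICT(A → T T) = { 'y' }
X, L have a single production, so nothing to check there.

Conflict found: Predict set conflict for T: { 'y' }
The grammar is NOT LL(1).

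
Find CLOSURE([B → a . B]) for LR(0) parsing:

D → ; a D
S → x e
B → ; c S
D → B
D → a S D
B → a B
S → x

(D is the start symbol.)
{ [B → . ; c S], [B → . a B], [B → a . B] }

To compute CLOSURE, for each item [A → α.Bβ] where B is a non-terminal, add [B → .γ] for all productions B → γ; repeat for the newly added items until nothing changes.

Start with: [B → a . B]
  [B → a . B] has the dot before B: add [B → . ; c S], [B → . a B]
No further items can be added.

CLOSURE = { [B → . ; c S], [B → . a B], [B → a . B] }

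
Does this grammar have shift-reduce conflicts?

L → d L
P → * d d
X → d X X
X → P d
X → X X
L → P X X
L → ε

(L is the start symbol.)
A shift-reduce conflict occurs when an LR(0) state has both:
  - a complete (reduce) item [A → α .] (dot at the end), and
  - a shift item [B → β . c γ] (dot before a terminal).

Augment with L' → L and build the canonical LR(0) collection (I0 = CLOSURE({[L' → . L]}), then GOTO on every symbol after a dot until no new states appear). It has 16 states:
  I0: { [L → . P X X], [L → . d L], [L → .], [L' → . L], [P → . * d d] }  — shift, reduce
  I1: { [P → * . d d] }  — shift
  I2: { [L' → L .] }  — accept
  I3: { [L → P . X X], [P → . * d d], [X → . P d], [X → . X X], [X → . d X X] }  — shift
  I4: { [L → . P X X], [L → . d L], [L → .], [L → d . L], [P → . * d d] }  — shift, reduce
  I5: { [L → d L .] }  — reduce
  I6: { [X → P . d] }  — shift
  I7: { [L → P X . X], [P → . * d d], [X → . P d], [X → . X X], [X → . d X X], [X → X . X] }  — shift
  I8: { [P → . * d d], [X → . P d], [X → . X X], [X → . d X X], [X → d . X X] }  — shift
  I9: { [P → . * d d], [X → . P d], [X → . X X], [X → . d X X], [X → X . X], [X → d X . X] }  — shift
  I10: { [P → . * d d], [X → . P d], [X → . X X], [X → . d X X], [X → X . X], [X → X X .], [X → d X X .] }  — shift, 2 reduces
  I11: { [P → . * d d], [X → . P d], [X → . X X], [X → . d X X], [X → X . X], [X → X X .] }  — shift, reduce
  I12: { [L → P X X .], [P → . * d d], [X → . P d], [X → . X X], [X → . d X X], [X → X . X], [X → X X .] }  — shift, 2 reduces
  I13: { [X → P d .] }  — reduce
  I14: { [P → * d . d] }  — shift
  I15: { [P → * d d .] }  — reduce

I0 contains reduce item [L → .] and shift items [L → . d L], [P → . * d d] — shift-reduce conflict.
I4 contains reduce item [L → .] and shift items [L → . d L], [P → . * d d] — shift-reduce conflict.
I10 contains reduce items [X → X X .], [X → d X X .] and shift items [P → . * d d], [X → . d X X] — shift-reduce conflict.
I11 contains reduce item [X → X X .] and shift items [P → . * d d], [X → . d X X] — shift-reduce conflict.
I12 contains reduce items [L → P X X .], [X → X X .] and shift items [P → . * d d], [X → . d X X] — shift-reduce conflict.

Answer: Yes — I0: [L → .] vs [L → . d L]; I4: [L → .] vs [L → . d L]; I10: [X → X X .] vs [P → . * d d]; I11: [X → X X .] vs [P → . * d d]; I12: [L → P X X .] vs [P → . * d d]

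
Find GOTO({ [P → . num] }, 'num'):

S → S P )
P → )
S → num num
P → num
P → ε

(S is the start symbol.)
GOTO(I, 'num') = CLOSURE({ [A → αX.β] : [A → α.Xβ] ∈ I, X = 'num' })

Items with dot before 'num', with the dot advanced:
  [P → . num] → [P → num .]
Closure adds nothing (no advanced item has the dot before a non-terminal).

GOTO = { [P → num .] }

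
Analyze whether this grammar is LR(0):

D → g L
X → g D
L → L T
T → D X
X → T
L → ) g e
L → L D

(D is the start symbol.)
No. Shift-reduce conflict between [D → g L .] and [D → . g L]

A grammar is LR(0) if no state in the canonical LR(0) collection has:
  - both a shift item (dot before a terminal) and a complete item (shift-reduce conflict), or
  - two or more complete items (reduce-reduce conflict; the accept item [D' → D .] counts as a complete item here).

Augment with D' → D and build the canonical LR(0) collection (I0 = CLOSURE({[D' → . D]}), then GOTO on every symbol after a dot until no new states appear). It has 14 states:
  I0: { [D → . g L], [D' → . D] }  — shift
  I1: { [D' → D .] }  — accept
  I2: { [D → g . L], [L → . ) g e], [L → . L D], [L → . L T] }  — shift
  I3: { [L → ) . g e] }  — shift
  I4: { [D → . g L], [D → g L .], [L → L . D], [L → L . T], [T → . D X] }  — shift, reduce
  I5: { [D → . g L], [L → L D .], [T → . D X], [T → D . X], [X → . T], [X → . g D] }  — shift, reduce
  I6: { [L → L T .] }  — reduce
  I7: { [D → . g L], [T → . D X], [T → D . X], [X → . T], [X → . g D] }  — shift
  I8: { [X → T .] }  — reduce
  I9: { [T → D X .] }  — reduce
  I10: { [D → . g L], [D → g . L], [L → . ) g e], [L → . L D], [L → . L T], [X → g . D] }  — shift
  I11: { [X → g D .] }  — reduce
  I12: { [L → ) g . e] }  — shift
  I13: { [L → ) g e .] }  — reduce

Conflict in state I4:
  Shift-reduce conflict between [D → g L .] and [D → . g L]
So the grammar is NOT LR(0).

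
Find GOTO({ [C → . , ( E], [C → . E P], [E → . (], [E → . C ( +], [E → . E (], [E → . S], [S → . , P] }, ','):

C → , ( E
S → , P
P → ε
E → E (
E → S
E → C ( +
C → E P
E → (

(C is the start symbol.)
{ [C → , . ( E], [P → .], [S → , . P] }

GOTO(I, ',') = CLOSURE({ [A → αX.β] : [A → α.Xβ] ∈ I, X = ',' })

Items with dot before ',', with the dot advanced:
  [C → . , ( E] → [C → , . ( E]
  [S → . , P] → [S → , . P]
Closure of the advanced items:
  [S → , . P] has the dot before P: add [P → .]

GOTO = { [C → , . ( E], [P → .], [S → , . P] }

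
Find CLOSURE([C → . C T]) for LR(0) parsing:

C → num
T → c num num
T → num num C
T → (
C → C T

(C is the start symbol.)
To compute CLOSURE, for each item [A → α.Bβ] where B is a non-terminal, add [B → .γ] for all productions B → γ; repeat for the newly added items until nothing changes.

Start with: [C → . C T]
  [C → . C T] has the dot before C: add [C → . num]
No further items can be added.

CLOSURE = { [C → . C T], [C → . num] }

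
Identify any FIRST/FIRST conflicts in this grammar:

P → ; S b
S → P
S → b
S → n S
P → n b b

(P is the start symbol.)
FIRST sets of the non-terminals at (or reachable through a nullable prefix from) the front of some alternative:
  FIRST(P) = { ';', 'n' }

Productions for P:
  P → ; S b: FIRST = { ';' }
  P → n b b: FIRST = { 'n' }
Productions for S:
  S → P: FIRST = { ';', 'n' }
  S → b: FIRST = { 'b' }
  S → n S: FIRST = { 'n' }

Conflict for S: S → P and S → n S
  Overlap: { 'n' }

Answer: Yes. S → P / S → n S on { 'n' }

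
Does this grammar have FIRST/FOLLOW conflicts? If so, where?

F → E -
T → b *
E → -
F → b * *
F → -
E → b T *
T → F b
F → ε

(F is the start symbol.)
Yes. F → E '-' with FOLLOW(F) on { 'b' }; F → b '*' '*' with FOLLOW(F) on { 'b' }

A FIRST/FOLLOW conflict occurs when a non-terminal N has a nullable alternative N → β (β ⇒* ε) and another alternative N → α with FIRST(α) ∩ FOLLOW(N) ≠ ∅: on such a lookahead the parser cannot decide between expanding α and letting N vanish via β.

Nullable non-terminals: F.
FIRST sets used below: FIRST(E) = { '-', 'b' }

F: nullable alternative(s) F → ε; FOLLOW(F) = { $, 'b' }
  F → E -: FIRST \ {ε} = { '-', 'b' } — overlaps FOLLOW(F) on { 'b' }: CONFLICT
  F → b * *: FIRST \ {ε} = { 'b' } — overlaps FOLLOW(F) on { 'b' }: CONFLICT
  F → -: FIRST \ {ε} = { '-' } — disjoint from FOLLOW(F)
  F → ε: FIRST \ {ε} = { } — this is the only nullable alternative, skip

E, T have no nullable alternative, so no FIRST/FOLLOW check is needed there.

So the grammar has 2 FIRST/FOLLOW conflicts (marked CONFLICT above).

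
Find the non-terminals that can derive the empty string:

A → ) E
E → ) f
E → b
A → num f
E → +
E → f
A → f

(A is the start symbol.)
A non-terminal is nullable if it can derive ε (the empty string): either it has an ε-production, or it has a production whose right-hand side consists entirely of nullable non-terminals.

There are no ε-productions, so no non-terminal can derive ε.
No non-terminals are nullable.

Answer: None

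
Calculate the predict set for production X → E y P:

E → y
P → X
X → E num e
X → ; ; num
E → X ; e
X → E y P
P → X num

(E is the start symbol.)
PREDICT(X → E y P) = (FIRST(RHS) \ {ε}) ∪ (FOLLOW(X) if ε ∈ FIRST(RHS), i.e. RHS ⇒* ε)
FIRST(E) = { ';', 'y' }
FIRST(E y P) = { ';', 'y' }
ε ∉ FIRST(E y P), so FOLLOW(X) is not added.
PREDICT(X → E y P) = { ';', 'y' }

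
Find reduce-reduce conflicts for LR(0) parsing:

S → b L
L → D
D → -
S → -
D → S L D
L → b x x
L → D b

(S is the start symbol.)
A reduce-reduce conflict occurs when an LR(0) state has two complete items [A → α .] and [B → β .] — both call for a reduction, and with no lookahead the parser cannot choose between them.

Augment with S' → S and build the canonical LR(0) collection (I0 = CLOSURE({[S' → . S]}), then GOTO on every symbol after a dot until no new states appear). It has 14 states:
  I0: { [S → . -], [S → . b L], [S' → . S] }  — shift
  I1: { [S → - .] }  — reduce
  I2: { [S' → S .] }  — accept
  I3: { [D → . -], [D → . S L D], [L → . D b], [L → . D], [L → . b x x], [S → . -], [S → . b L], [S → b . L] }  — shift
  I4: { [D → - .], [S → - .] }  — 2 reduces
  I5: { [L → D . b], [L → D .] }  — shift, reduce
  I6: { [S → b L .] }  — reduce
  I7: { [D → . -], [D → . S L D], [D → S . L D], [L → . D b], [L → . D], [L → . b x x], [S → . -], [S → . b L] }  — shift
  I8: { [D → . -], [D → . S L D], [L → . D b], [L → . D], [L → . b x x], [L → b . x x], [S → . -], [S → . b L], [S → b . L] }  — shift
  I9: { [L → b x . x] }  — shift
  I10: { [L → b x x .] }  — reduce
  I11: { [D → . -], [D → . S L D], [D → S L . D], [S → . -], [S → . b L] }  — shift
  I12: { [D → S L D .] }  — reduce
  I13: { [L → D b .] }  — reduce

I4 contains complete items [D → - .], [S → - .] — reduce-reduce conflict.

Answer: Yes — I4: [D → - .] vs [S → - .]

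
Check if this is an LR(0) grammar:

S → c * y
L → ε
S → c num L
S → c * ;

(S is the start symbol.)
A grammar is LR(0) if no state in the canonical LR(0) collection has:
  - both a shift item (dot before a terminal) and a complete item (shift-reduce conflict), or
  - two or more complete items (reduce-reduce conflict; the accept item [S' → S .] counts as a complete item here).

Augment with S' → S and build the canonical LR(0) collection (I0 = CLOSURE({[S' → . S]}), then GOTO on every symbol after a dot until no new states appear). It has 8 states:
  I0: { [S → . c * ;], [S → . c * y], [S → . c num L], [S' → . S] }  — shift
  I1: { [S' → S .] }  — accept
  I2: { [S → c . * ;], [S → c . * y], [S → c . num L] }  — shift
  I3: { [S → c * . ;], [S → c * . y] }  — shift
  I4: { [L → .], [S → c num . L] }  — reduce
  I5: { [S → c num L .] }  — reduce
  I6: { [S → c * ; .] }  — reduce
  I7: { [S → c * y .] }  — reduce

Every state is either a pure shift/goto state or contains exactly one complete item and nothing to shift — no conflicts. The grammar is LR(0).

Answer: Yes, the grammar is LR(0)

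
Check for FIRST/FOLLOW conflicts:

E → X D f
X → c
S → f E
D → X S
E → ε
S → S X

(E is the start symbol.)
Yes. E → X D f with FOLLOW(E) on { 'c' }

A FIRST/FOLLOW conflict occurs when a non-terminal N has a nullable alternative N → β (β ⇒* ε) and another alternative N → α with FIRST(α) ∩ FOLLOW(N) ≠ ∅: on such a lookahead the parser cannot decide between expanding α and letting N vanish via β.

Nullable non-terminals: E.
FIRST sets used below: FIRST(X) = { 'c' }

E: nullable alternative(s) E → ε; FOLLOW(E) = { $, 'c', 'f' }
  E → X D f: FIRST \ {ε} = { 'c' } — overlaps FOLLOW(E) on { 'c' }: CONFLICT
  E → ε: FIRST \ {ε} = { } — this is the only nullable alternative, skip

D, S, X have no nullable alternative, so no FIRST/FOLLOW check is needed there.

So the grammar has 1 FIRST/FOLLOW conflict (marked CONFLICT above).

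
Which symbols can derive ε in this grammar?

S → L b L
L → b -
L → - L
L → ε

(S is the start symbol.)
{ 'L' }

A non-terminal is nullable if it can derive ε (the empty string): either it has an ε-production, or it has a production whose right-hand side consists entirely of nullable non-terminals.

ε-productions: L → ε
So L is immediately nullable.
No further non-terminal can be added: every production for the remaining non-terminals contains a terminal or a non-nullable non-terminal.
Nullable = { 'L' }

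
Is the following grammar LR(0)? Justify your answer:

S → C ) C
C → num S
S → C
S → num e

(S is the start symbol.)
No. Shift-reduce conflict between [S → C .] and [S → C . ) C]

A grammar is LR(0) if no state in the canonical LR(0) collection has:
  - both a shift item (dot before a terminal) and a complete item (shift-reduce conflict), or
  - two or more complete items (reduce-reduce conflict; the accept item [S' → S .] counts as a complete item here).

Augment with S' → S and build the canonical LR(0) collection (I0 = CLOSURE({[S' → . S]}), then GOTO on every symbol after a dot until no new states appear). It has 9 states:
  I0: { [C → . num S], [S → . C ) C], [S → . C], [S → . num e], [S' → . S] }  — shift
  I1: { [S → C . ) C], [S → C .] }  — shift, reduce
  I2: { [S' → S .] }  — accept
  I3: { [C → . num S], [C → num . S], [S → . C ) C], [S → . C], [S → . num e], [S → num . e] }  — shift
  I4: { [C → num S .] }  — reduce
  I5: { [S → num e .] }  — reduce
  I6: { [C → . num S], [S → C ) . C] }  — shift
  I7: { [S → C ) C .] }  — reduce
  I8: { [C → . num S], [C → num . S], [S → . C ) C], [S → . C], [S → . num e] }  — shift

Conflict in state I1:
  Shift-reduce conflict between [S → C .] and [S → C . ) C]
So the grammar is NOT LR(0).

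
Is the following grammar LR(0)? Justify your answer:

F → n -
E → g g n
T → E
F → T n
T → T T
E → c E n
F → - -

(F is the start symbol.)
A grammar is LR(0) if no state in the canonical LR(0) collection has:
  - both a shift item (dot before a terminal) and a complete item (shift-reduce conflict), or
  - two or more complete items (reduce-reduce conflict; the accept item [F' → F .] counts as a complete item here).

Augment with F' → F and build the canonical LR(0) collection (I0 = CLOSURE({[F' → . F]}), then GOTO on every symbol after a dot until no new states appear). It has 16 states:
  I0: { [E → . c E n], [E → . g g n], [F → . - -], [F → . T n], [F → . n -], [F' → . F], [T → . E], [T → . T T] }  — shift
  I1: { [F → - . -] }  — shift
  I2: { [T → E .] }  — reduce
  I3: { [F' → F .] }  — accept
  I4: { [E → . c E n], [E → . g g n], [F → T . n], [T → . E], [T → . T T], [T → T . T] }  — shift
  I5: { [E → . c E n], [E → . g g n], [E → c . E n] }  — shift
  I6: { [E → g . g n] }  — shift
  I7: { [F → n . -] }  — shift
  I8: { [F → n - .] }  — reduce
  I9: { [E → g g . n] }  — shift
  I10: { [E → g g n .] }  — reduce
  I11: { [E → c E . n] }  — shift
  I12: { [E → c E n .] }  — reduce
  I13: { [E → . c E n], [E → . g g n], [T → . E], [T → . T T], [T → T . T], [T → T T .] }  — shift, reduce
  I14: { [F → T n .] }  — reduce
  I15: { [F → - - .] }  — reduce

Conflict in state I13:
  Shift-reduce conflict between [T → T T .] and [E → . c E n]
So the grammar is NOT LR(0).

Answer: No. Shift-reduce conflict between [T → T T .] and [E → . c E n]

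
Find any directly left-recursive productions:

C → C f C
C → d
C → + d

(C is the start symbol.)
Yes, C is left-recursive

Direct left recursion occurs when N → N α for some non-terminal N (the right-hand side begins with the left-hand side itself).

C → C f C: LEFT RECURSIVE (starts with C)
C → d: starts with d
C → + d: starts with '+'

The grammar has direct left recursion on: C.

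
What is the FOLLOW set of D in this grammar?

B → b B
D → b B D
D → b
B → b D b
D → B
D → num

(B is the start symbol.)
To compute FOLLOW(D), find every occurrence of D on a right-hand side N → α D β: add FIRST(β) \ {ε}, and if β is empty or nullable also add FOLLOW(N). Iterate to a fixed point.

In D → b B D: D is at the end; this adds FOLLOW(D) to itself — nothing new
In B → b D b: D is followed by b, add FIRST(b) \ {ε} = { 'b' }

Taking the union: FOLLOW(D) = { 'b' }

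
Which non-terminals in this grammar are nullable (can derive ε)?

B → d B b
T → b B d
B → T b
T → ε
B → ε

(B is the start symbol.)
A non-terminal is nullable if it can derive ε (the empty string): either it has an ε-production, or it has a production whose right-hand side consists entirely of nullable non-terminals.

ε-productions: T → ε, B → ε
So T, B are immediately nullable.
Every non-terminal is now nullable.
Nullable = { 'B', 'T' }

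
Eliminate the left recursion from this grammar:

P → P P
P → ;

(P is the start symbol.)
P is directly left-recursive. The standard transformation for
  A → A α₁ | ... | A α_m | β₁ | ... | β_n
is
  A  → β₁ A' | ... | β_n A'
  A' → α₁ A' | ... | α_m A' | ε

P → ; becomes P → ; P'
P → P P becomes P' → P P'
Add P' → ε

Resulting grammar:
P → ; P'
P' → P P'
P' → ε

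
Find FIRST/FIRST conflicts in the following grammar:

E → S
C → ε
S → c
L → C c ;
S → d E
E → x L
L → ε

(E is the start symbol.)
No FIRST/FIRST conflicts.

A FIRST/FIRST conflict occurs when two productions N → α and N → β for the same non-terminal have FIRST(α) ∩ FIRST(β) ≠ ∅ (with ε ∈ FIRST of a nullable right-hand side, so two nullable alternatives also conflict).

FIRST sets of the non-terminals at (or reachable through a nullable prefix from) the front of some alternative:
  FIRST(S) = { 'c', 'd' }
  FIRST(C) = { ε }

Productions for E:
  E → S: FIRST = { 'c', 'd' }
  E → x L: FIRST = { 'x' }
Productions for S:
  S → c: FIRST = { 'c' }
  S → d E: FIRST = { 'd' }
Productions for L:
  L → C c ;: FIRST = { 'c' }
  L → ε: FIRST = { ε }
C has only one production, so no FIRST/FIRST conflict is possible there.

All alternatives of each non-terminal have pairwise disjoint FIRST sets.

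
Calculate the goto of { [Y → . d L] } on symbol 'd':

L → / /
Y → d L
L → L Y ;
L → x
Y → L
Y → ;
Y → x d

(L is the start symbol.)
{ [L → . / /], [L → . L Y ;], [L → . x], [Y → d . L] }

GOTO(I, 'd') = CLOSURE({ [A → αX.β] : [A → α.Xβ] ∈ I, X = 'd' })

Items with dot before 'd', with the dot advanced:
  [Y → . d L] → [Y → d . L]
Closure of the advanced items:
  [Y → d . L] has the dot before L: add [L → . / /], [L → . L Y ;], [L → . x]

GOTO = { [L → . / /], [L → . L Y ;], [L → . x], [Y → d . L] }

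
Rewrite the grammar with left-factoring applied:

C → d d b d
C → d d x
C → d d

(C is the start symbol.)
Left-factoring transforms A → αβ₁ | αβ₂ into A → αA' and A' → β₁ | β₂
(α is the longest common prefix among the alternatives). Repeat until
no nonterminal has two alternatives with a common prefix.

Round 1: C has alternatives sharing prefix 'd d'. Introduce C': C → d d C'
  Add: C' → b d
  Add: C' → x
  Add: C' → ε

No remaining common prefixes — done.

Resulting grammar:
C → d d C'
C' → b d
C' → x
C' → ε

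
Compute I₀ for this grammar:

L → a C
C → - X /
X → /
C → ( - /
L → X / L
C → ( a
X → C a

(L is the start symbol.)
First, augment the grammar with L' → L
I₀ = CLOSURE({ [L' → . L] }):
  [L' → . L] has the dot before L: add [L → . a C], [L → . X / L]
  [L → . X / L] has the dot before X: add [X → . /], [X → . C a]
  [X → . C a] has the dot before C: add [C → . - X /], [C → . ( - /], [C → . ( a]
No further items can be added.

I₀ = { [C → . ( - /], [C → . ( a], [C → . - X /], [L → . X / L], [L → . a C], [L' → . L], [X → . /], [X → . C a] }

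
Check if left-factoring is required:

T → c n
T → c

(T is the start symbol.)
Yes, T has productions with common prefix 'c'

Left-factoring is needed when two productions for the same non-terminal
share a common prefix on the right-hand side.

Productions for T:
  T → c n
  T → c

Found common prefix 'c' in productions for T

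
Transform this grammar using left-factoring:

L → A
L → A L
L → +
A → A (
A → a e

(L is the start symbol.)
Left-factoring transforms A → αβ₁ | αβ₂ into A → αA' and A' → β₁ | β₂
(α is the longest common prefix among the alternatives). Repeat until
no nonterminal has two alternatives with a common prefix.

Round 1: L has alternatives sharing prefix 'A'. Introduce L': L → A L'
  Add: L' → ε
  Add: L' → L

No remaining common prefixes — done.

Resulting grammar:
L → A L'
L' → ε
L' → L
L → +
A → A (
A → a e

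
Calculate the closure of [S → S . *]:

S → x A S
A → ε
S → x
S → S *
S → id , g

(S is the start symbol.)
{ [S → S . *] }

To compute CLOSURE, for each item [A → α.Bβ] where B is a non-terminal, add [B → .γ] for all productions B → γ; repeat for the newly added items until nothing changes.

Start with: [S → S . *]
The dot precedes the terminal '*', so nothing is added.

CLOSURE = { [S → S . *] }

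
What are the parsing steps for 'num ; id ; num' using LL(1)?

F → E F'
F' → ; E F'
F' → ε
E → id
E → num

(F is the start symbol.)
Stack is shown with the top on the left.

Stack     Input             Action
----------------------------------
F $       num ; id ; num $  output F → E F'
E F' $    num ; id ; num $  output E → num
num F' $  num ; id ; num $  match 'num'
F' $      ; id ; num $      output F' → ; E F'
; E F' $  ; id ; num $      match ';'
E F' $    id ; num $        output E → id
id F' $   id ; num $        match 'id'
F' $      ; num $           output F' → ; E F'
; E F' $  ; num $           match ';'
E F' $    num $             output E → num
num F' $  num $             match 'num'
F' $      $                 output F' → ε
$         $                 accept

The string is accepted.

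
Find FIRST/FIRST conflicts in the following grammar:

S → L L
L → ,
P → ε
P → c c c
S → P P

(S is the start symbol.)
No FIRST/FIRST conflicts.

FIRST sets of the non-terminals at (or reachable through a nullable prefix from) the front of some alternative:
  FIRST(L) = { ',' }
  FIRST(P) = { 'c', ε }

Productions for S:
  S → L L: FIRST = { ',' }
  S → P P: FIRST = { 'c', ε }
Productions for P:
  P → ε: FIRST = { ε }
  P → c c c: FIRST = { 'c' }
L has only one production, so no FIRST/FIRST conflict is possible there.

All alternatives of each non-terminal have pairwise disjoint FIRST sets.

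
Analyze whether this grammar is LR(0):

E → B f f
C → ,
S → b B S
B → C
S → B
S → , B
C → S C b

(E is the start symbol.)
No. Shift-reduce conflict between [C → , .] and [C → . ,]

Augment with E' → E and build the canonical LR(0) collection (I0 = CLOSURE({[E' → . E]}), then GOTO on every symbol after a dot until no new states appear). It has 15 states:
  I0: { [B → . C], [C → . ,], [C → . S C b], [E → . B f f], [E' → . E], [S → . , B], [S → . B], [S → . b B S] }  — shift
  I1: { [B → . C], [C → , .], [C → . ,], [C → . S C b], [S → , . B], [S → . , B], [S → . B], [S → . b B S] }  — shift, reduce
  I2: { [E → B . f f], [S → B .] }  — shift, reduce
  I3: { [B → C .] }  — reduce
  I4: { [E' → E .] }  — accept
  I5: { [B → . C], [C → . ,], [C → . S C b], [C → S . C b], [S → . , B], [S → . B], [S → . b B S] }  — shift
  I6: { [B → . C], [C → . ,], [C → . S C b], [S → . , B], [S → . B], [S → . b B S], [S → b . B S] }  — shift
  I7: { [B → . C], [C → . ,], [C → . S C b], [S → . , B], [S → . B], [S → . b B S], [S → B .], [S → b B . S] }  — shift, reduce
  I8: { [S → B .] }  — reduce
  I9: { [B → . C], [C → . ,], [C → . S C b], [C → S . C b], [S → . , B], [S → . B], [S → . b B S], [S → b B S .] }  — shift, reduce
  I10: { [B → C .], [C → S C . b] }  — shift, reduce
  I11: { [C → S C b .] }  — reduce
  I12: { [E → B f . f] }  — shift
  I13: { [E → B f f .] }  — reduce
  I14: { [S → , B .], [S → B .] }  — 2 reduces

Conflict in state I1:
  Shift-reduce conflict between [C → , .] and [C → . ,]
So the grammar is NOT LR(0).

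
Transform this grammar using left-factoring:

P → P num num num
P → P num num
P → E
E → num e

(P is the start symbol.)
Left-factoring transforms A → αβ₁ | αβ₂ into A → αA' and A' → β₁ | β₂
(α is the longest common prefix among the alternatives). Repeat until
no nonterminal has two alternatives with a common prefix.

Round 1: P has alternatives sharing prefix 'P num num'. Introduce P': P → P num num P'
  Add: P' → num
  Add: P' → ε

No remaining common prefixes — done.

Resulting grammar:
P → P num num P'
P' → num
P' → ε
P → E
E → num e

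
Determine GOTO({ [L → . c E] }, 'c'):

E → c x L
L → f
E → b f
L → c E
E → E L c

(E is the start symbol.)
GOTO(I, 'c') = CLOSURE({ [A → αX.β] : [A → α.Xβ] ∈ I, X = 'c' })

Items with dot before 'c', with the dot advanced:
  [L → . c E] → [L → c . E]
Closure of the advanced items:
  [L → c . E] has the dot before E: add [E → . c x L], [E → . b f], [E → . E L c]

GOTO = { [E → . E L c], [E → . b f], [E → . c x L], [L → c . E] }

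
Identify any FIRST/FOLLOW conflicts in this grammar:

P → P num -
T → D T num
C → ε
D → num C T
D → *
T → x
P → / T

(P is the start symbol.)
Nullable non-terminals: C.
C has a nullable alternative but only one production, so nothing to check.

D, P, T have no nullable alternative, so no FIRST/FOLLOW check is needed there.

No FIRST/FOLLOW conflicts found.

Answer: No FIRST/FOLLOW conflicts.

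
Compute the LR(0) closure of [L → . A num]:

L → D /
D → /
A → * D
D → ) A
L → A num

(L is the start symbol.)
{ [A → . * D], [L → . A num] }

Start with: [L → . A num]
  [L → . A num] has the dot before A: add [A → . * D]
No further items can be added.

CLOSURE = { [A → . * D], [L → . A num] }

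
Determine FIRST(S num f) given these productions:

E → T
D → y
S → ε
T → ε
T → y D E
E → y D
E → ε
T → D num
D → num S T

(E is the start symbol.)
{ 'num' }

FIRST sets of the non-terminals involved (from the grammar, by fixed-point iteration):
  FIRST(S) = { ε }

To compute FIRST(S num f), process the symbols left to right:
Symbol S is a non-terminal. Add FIRST(S) \ {ε} = { }
S is nullable (ε ∈ FIRST(S)), continue to the next symbol.
Symbol num is a terminal. Add 'num' and stop.
FIRST(S num f) = { 'num' }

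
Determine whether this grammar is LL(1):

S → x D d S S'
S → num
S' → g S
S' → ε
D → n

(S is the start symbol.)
A grammar is LL(1) if for each non-terminal N with multiple productions, the predict sets of those productions are pairwise disjoint, where PREDICT(N → α) = (FIRST(α) \ {ε}) ∪ (FOLLOW(N) if α ⇒* ε).

Relevant sets:
  FOLLOW(S') = { $, 'g' }

For S:
  PREDICT(S → x D d S S') = { 'x' }
  PREDICT(S → num) = { 'num' }
For S':
  PREDICT(S' → g S) = { 'g' }
  PREDICT(S' → ε) = { $, 'g' }
D has a single production, so nothing to check there.

Conflict found: Predict set conflict for S': { 'g' }
The grammar is NOT LL(1).

Answer: No. Predict set conflict for S': { 'g' }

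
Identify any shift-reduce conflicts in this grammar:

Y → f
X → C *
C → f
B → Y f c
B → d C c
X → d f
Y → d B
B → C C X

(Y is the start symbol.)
No shift-reduce conflicts

Augment with Y' → Y and build the canonical LR(0) collection (I0 = CLOSURE({[Y' → . Y]}), then GOTO on every symbol after a dot until no new states appear). It has 20 states:
  I0: { [Y → . d B], [Y → . f], [Y' → . Y] }  — shift
  I1: { [Y' → Y .] }  — accept
  I2: { [B → . C C X], [B → . Y f c], [B → . d C c], [C → . f], [Y → . d B], [Y → . f], [Y → d . B] }  — shift
  I3: { [Y → f .] }  — reduce
  I4: { [Y → d B .] }  — reduce
  I5: { [B → C . C X], [C → . f] }  — shift
  I6: { [B → Y . f c] }  — shift
  I7: { [B → . C C X], [B → . Y f c], [B → . d C c], [B → d . C c], [C → . f], [Y → . d B], [Y → . f], [Y → d . B] }  — shift
  I8: { [C → f .], [Y → f .] }  — 2 reduces
  I9: { [B → C . C X], [B → d C . c], [C → . f] }  — shift
  I10: { [B → C C . X], [C → . f], [X → . C *], [X → . d f] }  — shift
  I11: { [B → d C c .] }  — reduce
  I12: { [C → f .] }  — reduce
  I13: { [X → C . *] }  — shift
  I14: { [B → C C X .] }  — reduce
  I15: { [X → d . f] }  — shift
  I16: { [X → d f .] }  — reduce
  I17: { [X → C * .] }  — reduce
  I18: { [B → Y f . c] }  — shift
  I19: { [B → Y f c .] }  — reduce

No state contains both a complete item and a shift item.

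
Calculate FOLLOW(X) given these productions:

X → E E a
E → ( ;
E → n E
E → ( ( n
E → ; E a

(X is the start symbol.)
{ $ }

X is the start symbol, so $ ∈ FOLLOW(X).
X does not occur on any right-hand side.

Taking the union: FOLLOW(X) = { $ }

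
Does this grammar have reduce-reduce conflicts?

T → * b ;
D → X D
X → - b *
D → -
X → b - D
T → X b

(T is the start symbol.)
No reduce-reduce conflicts

A reduce-reduce conflict occurs when an LR(0) state has two complete items [A → α .] and [B → β .] — both call for a reduction, and with no lookahead the parser cannot choose between them.

Augment with T' → T and build the canonical LR(0) collection (I0 = CLOSURE({[T' → . T]}), then GOTO on every symbol after a dot until no new states appear). It has 16 states:
  I0: { [T → . * b ;], [T → . X b], [T' → . T], [X → . - b *], [X → . b - D] }  — shift
  I1: { [T → * . b ;] }  — shift
  I2: { [X → - . b *] }  — shift
  I3: { [T' → T .] }  — accept
  I4: { [T → X . b] }  — shift
  I5: { [X → b . - D] }  — shift
  I6: { [D → . -], [D → . X D], [X → . - b *], [X → . b - D], [X → b - . D] }  — shift
  I7: { [D → - .], [X → - . b *] }  — shift, reduce
  I8: { [X → b - D .] }  — reduce
  I9: { [D → . -], [D → . X D], [D → X . D], [X → . - b *], [X → . b - D] }  — shift
  I10: { [D → X D .] }  — reduce
  I11: { [X → - b . *] }  — shift
  I12: { [X → - b * .] }  — reduce
  I13: { [T → X b .] }  — reduce
  I14: { [T → * b . ;] }  — shift
  I15: { [T → * b ; .] }  — reduce

No state contains more than one complete item.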